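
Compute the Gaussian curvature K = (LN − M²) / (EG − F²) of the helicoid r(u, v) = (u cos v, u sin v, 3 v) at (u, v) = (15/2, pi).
K = -16/7569

Coefficients of the first fundamental form: E = 1, F = 0, G = u^2 + 9.
Coefficients of the second fundamental form: L = 0, M = -3/sqrt(u^2 + 9), N = 0.
Assemble K = (LN − M²)/(EG − F²) = -9/(u^2 + 9)^2. At (u, v) = (15/2, pi): K = -16/7569.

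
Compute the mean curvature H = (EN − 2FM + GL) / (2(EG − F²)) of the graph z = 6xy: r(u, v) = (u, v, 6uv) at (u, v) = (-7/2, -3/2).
H = -1134*sqrt(523)/273529

With E = 36*v^2 + 1, F = 36*u*v, G = 36*u^2 + 1, L = 0, M = 6/sqrt(36*u^2 + 36*v^2 + 1), N = 0, assemble
  H = (EN − 2FM + GL) / (2(EG − F²)) = -216*u*v/(36*u^2 + 36*v^2 + 1)^(3/2).
At (u, v) = (-7/2, -3/2): H = -1134*sqrt(523)/273529.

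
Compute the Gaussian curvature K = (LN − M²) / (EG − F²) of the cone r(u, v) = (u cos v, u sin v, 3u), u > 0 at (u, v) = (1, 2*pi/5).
K = 0

Coefficients of the first fundamental form: E = 10, F = 0, G = u^2.
Coefficients of the second fundamental form: L = 0, M = 0, N = 3*sqrt(10)*u^2/(10*Abs(u)).
Assemble K = (LN − M²)/(EG − F²) = 0. At (u, v) = (1, 2*pi/5): K = 0.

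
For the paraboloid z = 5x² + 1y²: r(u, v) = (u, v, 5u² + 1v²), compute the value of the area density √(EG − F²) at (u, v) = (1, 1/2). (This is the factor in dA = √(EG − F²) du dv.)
√(EG − F²)|_{(1, 1/2)} = sqrt(102)

E = 100*u^2 + 1, F = 20*u*v, G = 4*v^2 + 1, so EG − F² = 100*u^2 + 4*v^2 + 1. Taking the positive square root: √(EG − F²) = sqrt(100*u^2 + 4*v^2 + 1). At (u, v) = (1, 1/2): sqrt(102).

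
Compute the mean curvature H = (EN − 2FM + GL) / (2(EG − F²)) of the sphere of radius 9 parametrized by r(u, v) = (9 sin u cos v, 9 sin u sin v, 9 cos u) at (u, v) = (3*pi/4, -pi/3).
H = -1/9

With E = 81, F = 0, G = 81*sin(u)^2, L = -9*sin(u)/Abs(sin(u)), M = 0, N = -9*sin(u)^3/Abs(sin(u)), assemble
  H = (EN − 2FM + GL) / (2(EG − F²)) = -sin(u)/(9*Abs(sin(u))).
At (u, v) = (3*pi/4, -pi/3): H = -1/9.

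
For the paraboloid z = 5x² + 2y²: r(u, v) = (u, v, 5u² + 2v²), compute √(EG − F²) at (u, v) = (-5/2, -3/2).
√(EG − F²)|_{(-5/2, -3/2)} = sqrt(662)

E = 100*u^2 + 1, F = 40*u*v, G = 16*v^2 + 1; EG − F² = 100*u^2 + 16*v^2 + 1; √(EG − F²) = sqrt(100*u^2 + 16*v^2 + 1). At the given point: sqrt(662).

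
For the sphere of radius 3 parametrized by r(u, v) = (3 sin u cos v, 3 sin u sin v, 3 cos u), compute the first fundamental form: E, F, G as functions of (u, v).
E = 9;  F = 0;  G = 9*sin(u)^2

Compute partials: r_u = (3*cos(u)*cos(v), 3*sin(v)*cos(u), -3*sin(u)), r_v = (-3*sin(u)*sin(v), 3*sin(u)*cos(v), 0). Then
  E = r_u · r_u = 9,
  F = r_u · r_v = 0,
  G = r_v · r_v = 9*sin(u)^2.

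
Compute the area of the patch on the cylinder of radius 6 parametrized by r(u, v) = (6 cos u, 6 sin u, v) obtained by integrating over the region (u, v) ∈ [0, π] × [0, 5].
Area = 30*pi

Area = ∫∫ √(EG − F²) du dv with √(EG − F²) = 6. Integrating over [0, π] × [0, 5] gives 30*pi.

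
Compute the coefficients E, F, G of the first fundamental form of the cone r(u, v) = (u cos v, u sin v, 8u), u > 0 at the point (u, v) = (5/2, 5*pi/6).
E = 65;  F = 0;  G = 25/4

Partials: r_u = (cos(v), sin(v), 8), r_v = (-u*sin(v), u*cos(v), 0). As functions of (u, v):
  E = r_u · r_u = 65,
  F = r_u · r_v = 0,
  G = r_v · r_v = u^2.
Evaluating at (u, v) = (5/2, 5*pi/6): E = 65, F = 0, G = 25/4.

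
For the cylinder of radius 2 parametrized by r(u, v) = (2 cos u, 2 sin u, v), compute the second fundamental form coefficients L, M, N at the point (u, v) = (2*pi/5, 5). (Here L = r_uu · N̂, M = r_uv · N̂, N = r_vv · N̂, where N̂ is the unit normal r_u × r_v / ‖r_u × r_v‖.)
L = -2;  M = 0;  N = 0

Compute the unit normal N̂(u, v) = (cos(u), sin(u), 0), and the second partials r_uu, r_uv, r_vv. Take dot products:
  L(u, v) = r_uu · N̂ = -2,
  M(u, v) = r_uv · N̂ = 0,
  N(u, v) = r_vv · N̂ = 0.
Evaluating at (u, v) = (2*pi/5, 5):
  L = -2, M = 0, N = 0.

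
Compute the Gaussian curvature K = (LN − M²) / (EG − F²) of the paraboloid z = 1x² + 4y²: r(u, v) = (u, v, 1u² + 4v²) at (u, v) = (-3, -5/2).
K = 16/190969

Coefficients of the first fundamental form: E = 4*u^2 + 1, F = 16*u*v, G = 64*v^2 + 1.
Coefficients of the second fundamental form: L = 2/sqrt(4*u^2 + 64*v^2 + 1), M = 0, N = 8/sqrt(4*u^2 + 64*v^2 + 1).
Assemble K = (LN − M²)/(EG − F²) = 16/(16*u^4 + 512*u^2*v^2 + 8*u^2 + 4096*v^4 + 128*v^2 + 1). At (u, v) = (-3, -5/2): K = 16/190969.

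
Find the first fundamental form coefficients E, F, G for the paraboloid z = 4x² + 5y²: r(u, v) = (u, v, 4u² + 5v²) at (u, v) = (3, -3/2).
E = 577;  F = -360;  G = 226

Partials: r_u = (1, 0, 8*u), r_v = (0, 1, 10*v). As functions of (u, v):
  E = r_u · r_u = 64*u^2 + 1,
  F = r_u · r_v = 80*u*v,
  G = r_v · r_v = 100*v^2 + 1.
Evaluating at (u, v) = (3, -3/2): E = 577, F = -360, G = 226.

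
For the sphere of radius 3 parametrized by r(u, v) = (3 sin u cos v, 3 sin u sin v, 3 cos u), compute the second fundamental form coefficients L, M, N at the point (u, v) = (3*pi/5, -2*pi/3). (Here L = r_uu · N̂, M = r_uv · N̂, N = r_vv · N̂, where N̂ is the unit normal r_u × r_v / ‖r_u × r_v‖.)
L = -3;  M = 0;  N = -15/8 - 3*sqrt(5)/8

Compute the unit normal N̂(u, v) = (sin(u)^2*cos(v)/Abs(sin(u)), sin(u)^2*sin(v)/Abs(sin(u)), sin(2*u)/(2*Abs(sin(u)))), and the second partials r_uu, r_uv, r_vv. Take dot products:
  L(u, v) = r_uu · N̂ = -3*sin(u)/Abs(sin(u)),
  M(u, v) = r_uv · N̂ = 0,
  N(u, v) = r_vv · N̂ = -3*sin(u)^3/Abs(sin(u)).
Evaluating at (u, v) = (3*pi/5, -2*pi/3):
  L = -3, M = 0, N = -15/8 - 3*sqrt(5)/8.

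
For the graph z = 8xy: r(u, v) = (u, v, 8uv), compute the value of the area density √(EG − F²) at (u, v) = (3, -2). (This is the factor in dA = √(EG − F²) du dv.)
√(EG − F²)|_{(3, -2)} = 7*sqrt(17)

E = 64*v^2 + 1, F = 64*u*v, G = 64*u^2 + 1, so EG − F² = 64*u^2 + 64*v^2 + 1. Taking the positive square root: √(EG − F²) = sqrt(64*u^2 + 64*v^2 + 1). At (u, v) = (3, -2): 7*sqrt(17).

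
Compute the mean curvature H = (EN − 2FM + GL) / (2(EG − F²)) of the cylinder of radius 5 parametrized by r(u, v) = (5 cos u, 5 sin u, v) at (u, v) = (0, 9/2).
H = -1/10

With E = 25, F = 0, G = 1, L = -5, M = 0, N = 0, assemble
  H = (EN − 2FM + GL) / (2(EG − F²)) = -1/10.
At (u, v) = (0, 9/2): H = -1/10.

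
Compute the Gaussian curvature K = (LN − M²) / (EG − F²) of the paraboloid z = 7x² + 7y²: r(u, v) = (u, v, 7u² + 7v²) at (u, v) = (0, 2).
K = 196/616225

Coefficients of the first fundamental form: E = 196*u^2 + 1, F = 196*u*v, G = 196*v^2 + 1.
Coefficients of the second fundamental form: L = 14/sqrt(196*u^2 + 196*v^2 + 1), M = 0, N = 14/sqrt(196*u^2 + 196*v^2 + 1).
Assemble K = (LN − M²)/(EG − F²) = 196/(38416*u^4 + 76832*u^2*v^2 + 392*u^2 + 38416*v^4 + 392*v^2 + 1). At (u, v) = (0, 2): K = 196/616225.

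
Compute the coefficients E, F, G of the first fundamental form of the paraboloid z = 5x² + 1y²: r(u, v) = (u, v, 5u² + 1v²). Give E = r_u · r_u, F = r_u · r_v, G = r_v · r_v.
E = 100*u^2 + 1;  F = 20*u*v;  G = 4*v^2 + 1

Compute partials: r_u = (1, 0, 10*u), r_v = (0, 1, 2*v). Then
  E = r_u · r_u = 100*u^2 + 1,
  F = r_u · r_v = 20*u*v,
  G = r_v · r_v = 4*v^2 + 1.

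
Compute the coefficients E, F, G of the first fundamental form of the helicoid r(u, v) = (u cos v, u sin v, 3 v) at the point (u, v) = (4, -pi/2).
E = 1;  F = 0;  G = 25

Partials: r_u = (cos(v), sin(v), 0), r_v = (-u*sin(v), u*cos(v), 3). As functions of (u, v):
  E = r_u · r_u = 1,
  F = r_u · r_v = 0,
  G = r_v · r_v = u^2 + 9.
Evaluating at (u, v) = (4, -pi/2): E = 1, F = 0, G = 25.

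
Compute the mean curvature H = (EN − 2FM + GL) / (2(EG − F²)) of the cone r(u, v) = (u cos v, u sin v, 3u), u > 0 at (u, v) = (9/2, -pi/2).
H = sqrt(10)/30

With E = 10, F = 0, G = u^2, L = 0, M = 0, N = 3*sqrt(10)*u^2/(10*Abs(u)), assemble
  H = (EN − 2FM + GL) / (2(EG − F²)) = 3*sqrt(10)/(20*Abs(u)).
At (u, v) = (9/2, -pi/2): H = sqrt(10)/30.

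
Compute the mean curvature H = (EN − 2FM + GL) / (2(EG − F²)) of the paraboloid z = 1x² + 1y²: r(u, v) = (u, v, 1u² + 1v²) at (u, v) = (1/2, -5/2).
H = 28*sqrt(3)/243

With E = 4*u^2 + 1, F = 4*u*v, G = 4*v^2 + 1, L = 2/sqrt(4*u^2 + 4*v^2 + 1), M = 0, N = 2/sqrt(4*u^2 + 4*v^2 + 1), assemble
  H = (EN − 2FM + GL) / (2(EG − F²)) = 2*(2*u^2 + 2*v^2 + 1)/(4*u^2 + 4*v^2 + 1)^(3/2).
At (u, v) = (1/2, -5/2): H = 28*sqrt(3)/243.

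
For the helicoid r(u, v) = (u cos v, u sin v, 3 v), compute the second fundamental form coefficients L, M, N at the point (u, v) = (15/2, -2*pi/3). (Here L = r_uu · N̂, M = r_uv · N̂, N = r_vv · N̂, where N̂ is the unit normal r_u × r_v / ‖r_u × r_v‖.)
L = 0;  M = -2*sqrt(29)/29;  N = 0

Compute the unit normal N̂(u, v) = (3*sin(v)/sqrt(u^2 + 9), -3*cos(v)/sqrt(u^2 + 9), u/sqrt(u^2 + 9)), and the second partials r_uu, r_uv, r_vv. Take dot products:
  L(u, v) = r_uu · N̂ = 0,
  M(u, v) = r_uv · N̂ = -3/sqrt(u^2 + 9),
  N(u, v) = r_vv · N̂ = 0.
Evaluating at (u, v) = (15/2, -2*pi/3):
  L = 0, M = -2*sqrt(29)/29, N = 0.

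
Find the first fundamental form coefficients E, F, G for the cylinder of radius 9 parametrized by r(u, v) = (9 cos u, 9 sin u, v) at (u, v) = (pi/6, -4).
E = 81;  F = 0;  G = 1

Partials: r_u = (-9*sin(u), 9*cos(u), 0), r_v = (0, 0, 1). As functions of (u, v):
  E = r_u · r_u = 81,
  F = r_u · r_v = 0,
  G = r_v · r_v = 1.
Evaluating at (u, v) = (pi/6, -4): E = 81, F = 0, G = 1.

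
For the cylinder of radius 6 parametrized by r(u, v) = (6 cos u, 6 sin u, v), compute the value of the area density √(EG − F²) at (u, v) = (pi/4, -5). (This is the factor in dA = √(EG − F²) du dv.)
√(EG − F²)|_{(pi/4, -5)} = 6

E = 36, F = 0, G = 1, so EG − F² = 36. Taking the positive square root: √(EG − F²) = 6. At (u, v) = (pi/4, -5): 6.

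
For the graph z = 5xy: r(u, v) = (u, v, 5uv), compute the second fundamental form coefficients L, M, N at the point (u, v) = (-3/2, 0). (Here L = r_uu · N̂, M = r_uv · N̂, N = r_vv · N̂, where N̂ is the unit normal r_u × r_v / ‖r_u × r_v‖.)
L = 0;  M = 10*sqrt(229)/229;  N = 0

Compute the unit normal N̂(u, v) = (-5*v/sqrt(25*u^2 + 25*v^2 + 1), -5*u/sqrt(25*u^2 + 25*v^2 + 1), 1/sqrt(25*u^2 + 25*v^2 + 1)), and the second partials r_uu, r_uv, r_vv. Take dot products:
  L(u, v) = r_uu · N̂ = 0,
  M(u, v) = r_uv · N̂ = 5/sqrt(25*u^2 + 25*v^2 + 1),
  N(u, v) = r_vv · N̂ = 0.
Evaluating at (u, v) = (-3/2, 0):
  L = 0, M = 10*sqrt(229)/229, N = 0.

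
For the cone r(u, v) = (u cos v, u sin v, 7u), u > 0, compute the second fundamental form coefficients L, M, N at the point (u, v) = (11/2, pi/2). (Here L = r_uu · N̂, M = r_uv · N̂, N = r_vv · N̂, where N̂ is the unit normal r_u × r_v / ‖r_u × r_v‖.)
L = 0;  M = 0;  N = 77*sqrt(2)/20

Compute the unit normal N̂(u, v) = (-7*sqrt(2)*u*cos(v)/(10*Abs(u)), -7*sqrt(2)*u*sin(v)/(10*Abs(u)), sqrt(2)*u/(10*Abs(u))), and the second partials r_uu, r_uv, r_vv. Take dot products:
  L(u, v) = r_uu · N̂ = 0,
  M(u, v) = r_uv · N̂ = 0,
  N(u, v) = r_vv · N̂ = 7*sqrt(2)*u^2/(10*Abs(u)).
Evaluating at (u, v) = (11/2, pi/2):
  L = 0, M = 0, N = 77*sqrt(2)/20.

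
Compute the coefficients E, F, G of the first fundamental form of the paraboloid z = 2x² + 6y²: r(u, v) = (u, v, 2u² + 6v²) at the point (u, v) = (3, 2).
E = 145;  F = 288;  G = 577

Partials: r_u = (1, 0, 4*u), r_v = (0, 1, 12*v). As functions of (u, v):
  E = r_u · r_u = 16*u^2 + 1,
  F = r_u · r_v = 48*u*v,
  G = r_v · r_v = 144*v^2 + 1.
Evaluating at (u, v) = (3, 2): E = 145, F = 288, G = 577.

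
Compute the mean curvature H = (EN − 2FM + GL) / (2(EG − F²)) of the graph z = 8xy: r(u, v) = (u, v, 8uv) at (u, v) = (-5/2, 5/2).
H = 3200*sqrt(89)/213867

With E = 64*v^2 + 1, F = 64*u*v, G = 64*u^2 + 1, L = 0, M = 8/sqrt(64*u^2 + 64*v^2 + 1), N = 0, assemble
  H = (EN − 2FM + GL) / (2(EG − F²)) = -512*u*v/(64*u^2 + 64*v^2 + 1)^(3/2).
At (u, v) = (-5/2, 5/2): H = 3200*sqrt(89)/213867.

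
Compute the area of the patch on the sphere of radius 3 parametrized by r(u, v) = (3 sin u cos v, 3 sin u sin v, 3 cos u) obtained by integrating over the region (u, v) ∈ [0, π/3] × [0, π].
Area = 9*pi/2

Area = ∫∫ √(EG − F²) du dv with √(EG − F²) = 9*Abs(sin(u)). Integrating over [0, π/3] × [0, π] gives 9*pi/2.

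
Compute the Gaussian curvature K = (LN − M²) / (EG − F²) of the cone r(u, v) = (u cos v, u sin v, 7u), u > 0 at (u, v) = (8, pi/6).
K = 0

Coefficients of the first fundamental form: E = 50, F = 0, G = u^2.
Coefficients of the second fundamental form: L = 0, M = 0, N = 7*sqrt(2)*u^2/(10*Abs(u)).
Assemble K = (LN − M²)/(EG − F²) = 0. At (u, v) = (8, pi/6): K = 0.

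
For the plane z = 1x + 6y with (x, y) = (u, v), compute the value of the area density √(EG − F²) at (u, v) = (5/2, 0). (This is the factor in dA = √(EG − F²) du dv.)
√(EG − F²)|_{(5/2, 0)} = sqrt(38)

E = 2, F = 6, G = 37, so EG − F² = 38. Taking the positive square root: √(EG − F²) = sqrt(38). At (u, v) = (5/2, 0): sqrt(38).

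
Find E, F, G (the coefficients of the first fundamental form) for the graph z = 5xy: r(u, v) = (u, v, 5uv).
E = 25*v^2 + 1;  F = 25*u*v;  G = 25*u^2 + 1

Compute partials: r_u = (1, 0, 5*v), r_v = (0, 1, 5*u). Then
  E = r_u · r_u = 25*v^2 + 1,
  F = r_u · r_v = 25*u*v,
  G = r_v · r_v = 25*u^2 + 1.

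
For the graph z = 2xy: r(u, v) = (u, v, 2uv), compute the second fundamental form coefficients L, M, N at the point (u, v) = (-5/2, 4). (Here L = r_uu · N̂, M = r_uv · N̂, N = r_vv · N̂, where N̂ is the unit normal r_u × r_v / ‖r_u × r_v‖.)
L = 0;  M = sqrt(10)/15;  N = 0

Compute the unit normal N̂(u, v) = (-2*v/sqrt(4*u^2 + 4*v^2 + 1), -2*u/sqrt(4*u^2 + 4*v^2 + 1), 1/sqrt(4*u^2 + 4*v^2 + 1)), and the second partials r_uu, r_uv, r_vv. Take dot products:
  L(u, v) = r_uu · N̂ = 0,
  M(u, v) = r_uv · N̂ = 2/sqrt(4*u^2 + 4*v^2 + 1),
  N(u, v) = r_vv · N̂ = 0.
Evaluating at (u, v) = (-5/2, 4):
  L = 0, M = sqrt(10)/15, N = 0.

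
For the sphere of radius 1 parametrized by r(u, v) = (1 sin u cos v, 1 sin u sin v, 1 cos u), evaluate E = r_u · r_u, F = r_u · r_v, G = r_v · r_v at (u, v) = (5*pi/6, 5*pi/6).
E = 1;  F = 0;  G = 1/4

Partials: r_u = (cos(u)*cos(v), sin(v)*cos(u), -sin(u)), r_v = (-sin(u)*sin(v), sin(u)*cos(v), 0). As functions of (u, v):
  E = r_u · r_u = 1,
  F = r_u · r_v = 0,
  G = r_v · r_v = sin(u)^2.
Evaluating at (u, v) = (5*pi/6, 5*pi/6): E = 1, F = 0, G = 1/4.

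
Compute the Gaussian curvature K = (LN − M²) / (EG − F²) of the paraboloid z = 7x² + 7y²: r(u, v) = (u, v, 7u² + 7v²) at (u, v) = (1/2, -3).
K = 49/822649

Coefficients of the first fundamental form: E = 196*u^2 + 1, F = 196*u*v, G = 196*v^2 + 1.
Coefficients of the second fundamental form: L = 14/sqrt(196*u^2 + 196*v^2 + 1), M = 0, N = 14/sqrt(196*u^2 + 196*v^2 + 1).
Assemble K = (LN − M²)/(EG − F²) = 196/(38416*u^4 + 76832*u^2*v^2 + 392*u^2 + 38416*v^4 + 392*v^2 + 1). At (u, v) = (1/2, -3): K = 49/822649.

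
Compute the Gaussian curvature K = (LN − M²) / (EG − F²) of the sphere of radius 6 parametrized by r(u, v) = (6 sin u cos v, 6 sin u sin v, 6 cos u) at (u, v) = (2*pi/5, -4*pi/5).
K = 1/36

Coefficients of the first fundamental form: E = 36, F = 0, G = 36*sin(u)^2.
Coefficients of the second fundamental form: L = -6*sin(u)/Abs(sin(u)), M = 0, N = -6*sin(u)^3/Abs(sin(u)).
Assemble K = (LN − M²)/(EG − F²) = 1/36. At (u, v) = (2*pi/5, -4*pi/5): K = 1/36.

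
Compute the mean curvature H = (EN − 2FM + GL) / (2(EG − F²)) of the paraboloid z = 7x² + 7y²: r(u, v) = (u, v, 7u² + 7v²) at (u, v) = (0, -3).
H = 12362*sqrt(1765)/3115225

With E = 196*u^2 + 1, F = 196*u*v, G = 196*v^2 + 1, L = 14/sqrt(196*u^2 + 196*v^2 + 1), M = 0, N = 14/sqrt(196*u^2 + 196*v^2 + 1), assemble
  H = (EN − 2FM + GL) / (2(EG − F²)) = 14*(98*u^2 + 98*v^2 + 1)/(196*u^2 + 196*v^2 + 1)^(3/2).
At (u, v) = (0, -3): H = 12362*sqrt(1765)/3115225.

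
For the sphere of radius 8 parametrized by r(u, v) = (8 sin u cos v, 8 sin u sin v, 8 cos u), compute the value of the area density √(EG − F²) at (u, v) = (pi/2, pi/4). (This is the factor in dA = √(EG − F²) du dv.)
√(EG − F²)|_{(pi/2, pi/4)} = 64

E = 64, F = 0, G = 64*sin(u)^2, so EG − F² = 4096*sin(u)^2. Taking the positive square root: √(EG − F²) = 64*Abs(sin(u)). At (u, v) = (pi/2, pi/4): 64.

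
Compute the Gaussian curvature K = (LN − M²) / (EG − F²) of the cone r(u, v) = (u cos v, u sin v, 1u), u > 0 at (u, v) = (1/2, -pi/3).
K = 0

Coefficients of the first fundamental form: E = 2, F = 0, G = u^2.
Coefficients of the second fundamental form: L = 0, M = 0, N = sqrt(2)*u^2/(2*Abs(u)).
Assemble K = (LN − M²)/(EG − F²) = 0. At (u, v) = (1/2, -pi/3): K = 0.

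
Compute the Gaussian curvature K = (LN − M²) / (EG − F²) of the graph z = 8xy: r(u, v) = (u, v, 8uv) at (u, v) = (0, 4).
K = -64/1050625

Coefficients of the first fundamental form: E = 64*v^2 + 1, F = 64*u*v, G = 64*u^2 + 1.
Coefficients of the second fundamental form: L = 0, M = 8/sqrt(64*u^2 + 64*v^2 + 1), N = 0.
Assemble K = (LN − M²)/(EG − F²) = -64/(4096*u^4 + 8192*u^2*v^2 + 128*u^2 + 4096*v^4 + 128*v^2 + 1). At (u, v) = (0, 4): K = -64/1050625.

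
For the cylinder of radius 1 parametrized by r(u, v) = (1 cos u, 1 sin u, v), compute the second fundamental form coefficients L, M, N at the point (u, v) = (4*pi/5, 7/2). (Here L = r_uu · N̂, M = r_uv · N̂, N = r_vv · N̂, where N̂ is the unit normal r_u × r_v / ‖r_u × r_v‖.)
L = -1;  M = 0;  N = 0

Compute the unit normal N̂(u, v) = (cos(u), sin(u), 0), and the second partials r_uu, r_uv, r_vv. Take dot products:
  L(u, v) = r_uu · N̂ = -1,
  M(u, v) = r_uv · N̂ = 0,
  N(u, v) = r_vv · N̂ = 0.
Evaluating at (u, v) = (4*pi/5, 7/2):
  L = -1, M = 0, N = 0.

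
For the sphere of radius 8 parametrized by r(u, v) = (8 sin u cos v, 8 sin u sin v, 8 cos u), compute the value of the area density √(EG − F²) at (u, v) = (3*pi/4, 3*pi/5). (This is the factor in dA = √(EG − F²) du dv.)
√(EG − F²)|_{(3*pi/4, 3*pi/5)} = 32*sqrt(2)

E = 64, F = 0, G = 64*sin(u)^2, so EG − F² = 4096*sin(u)^2. Taking the positive square root: √(EG − F²) = 64*Abs(sin(u)). At (u, v) = (3*pi/4, 3*pi/5): 32*sqrt(2).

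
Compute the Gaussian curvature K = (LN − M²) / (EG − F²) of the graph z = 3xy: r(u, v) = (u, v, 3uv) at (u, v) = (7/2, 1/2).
K = -36/51529

Coefficients of the first fundamental form: E = 9*v^2 + 1, F = 9*u*v, G = 9*u^2 + 1.
Coefficients of the second fundamental form: L = 0, M = 3/sqrt(9*u^2 + 9*v^2 + 1), N = 0.
Assemble K = (LN − M²)/(EG − F²) = -9/(81*u^4 + 162*u^2*v^2 + 18*u^2 + 81*v^4 + 18*v^2 + 1). At (u, v) = (7/2, 1/2): K = -36/51529.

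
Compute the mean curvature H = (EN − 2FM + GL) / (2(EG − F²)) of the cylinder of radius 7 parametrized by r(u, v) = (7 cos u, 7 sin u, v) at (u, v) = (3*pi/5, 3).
H = -1/14

With E = 49, F = 0, G = 1, L = -7, M = 0, N = 0, assemble
  H = (EN − 2FM + GL) / (2(EG − F²)) = -1/14.
At (u, v) = (3*pi/5, 3): H = -1/14.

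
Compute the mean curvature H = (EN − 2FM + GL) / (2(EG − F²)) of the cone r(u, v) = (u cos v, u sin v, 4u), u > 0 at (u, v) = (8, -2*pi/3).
H = sqrt(17)/68

With E = 17, F = 0, G = u^2, L = 0, M = 0, N = 4*sqrt(17)*u^2/(17*Abs(u)), assemble
  H = (EN − 2FM + GL) / (2(EG − F²)) = 2*sqrt(17)/(17*Abs(u)).
At (u, v) = (8, -2*pi/3): H = sqrt(17)/68.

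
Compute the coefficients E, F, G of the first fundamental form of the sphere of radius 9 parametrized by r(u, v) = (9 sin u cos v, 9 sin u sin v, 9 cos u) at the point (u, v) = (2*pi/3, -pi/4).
E = 81;  F = 0;  G = 243/4

Partials: r_u = (9*cos(u)*cos(v), 9*sin(v)*cos(u), -9*sin(u)), r_v = (-9*sin(u)*sin(v), 9*sin(u)*cos(v), 0). As functions of (u, v):
  E = r_u · r_u = 81,
  F = r_u · r_v = 0,
  G = r_v · r_v = 81*sin(u)^2.
Evaluating at (u, v) = (2*pi/3, -pi/4): E = 81, F = 0, G = 243/4.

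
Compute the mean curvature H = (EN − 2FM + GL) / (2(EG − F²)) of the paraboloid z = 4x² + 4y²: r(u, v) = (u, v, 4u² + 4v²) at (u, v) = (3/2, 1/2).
H = 648*sqrt(161)/25921

With E = 64*u^2 + 1, F = 64*u*v, G = 64*v^2 + 1, L = 8/sqrt(64*u^2 + 64*v^2 + 1), M = 0, N = 8/sqrt(64*u^2 + 64*v^2 + 1), assemble
  H = (EN − 2FM + GL) / (2(EG − F²)) = 8*(32*u^2 + 32*v^2 + 1)/(64*u^2 + 64*v^2 + 1)^(3/2).
At (u, v) = (3/2, 1/2): H = 648*sqrt(161)/25921.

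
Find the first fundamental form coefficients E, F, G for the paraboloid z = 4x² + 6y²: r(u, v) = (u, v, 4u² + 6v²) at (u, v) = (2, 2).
E = 257;  F = 384;  G = 577

Partials: r_u = (1, 0, 8*u), r_v = (0, 1, 12*v). As functions of (u, v):
  E = r_u · r_u = 64*u^2 + 1,
  F = r_u · r_v = 96*u*v,
  G = r_v · r_v = 144*v^2 + 1.
Evaluating at (u, v) = (2, 2): E = 257, F = 384, G = 577.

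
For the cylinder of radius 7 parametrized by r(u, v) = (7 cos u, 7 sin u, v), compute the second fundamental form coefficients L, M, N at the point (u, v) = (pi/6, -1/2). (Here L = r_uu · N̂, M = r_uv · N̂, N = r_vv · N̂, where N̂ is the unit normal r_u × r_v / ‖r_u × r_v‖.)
L = -7;  M = 0;  N = 0

Compute the unit normal N̂(u, v) = (cos(u), sin(u), 0), and the second partials r_uu, r_uv, r_vv. Take dot products:
  L(u, v) = r_uu · N̂ = -7,
  M(u, v) = r_uv · N̂ = 0,
  N(u, v) = r_vv · N̂ = 0.
Evaluating at (u, v) = (pi/6, -1/2):
  L = -7, M = 0, N = 0.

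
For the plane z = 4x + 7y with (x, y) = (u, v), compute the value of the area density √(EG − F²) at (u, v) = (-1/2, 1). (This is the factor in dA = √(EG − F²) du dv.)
√(EG − F²)|_{(-1/2, 1)} = sqrt(66)

E = 17, F = 28, G = 50, so EG − F² = 66. Taking the positive square root: √(EG − F²) = sqrt(66). At (u, v) = (-1/2, 1): sqrt(66).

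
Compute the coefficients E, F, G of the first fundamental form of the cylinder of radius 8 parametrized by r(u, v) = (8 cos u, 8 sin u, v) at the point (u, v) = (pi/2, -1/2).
E = 64;  F = 0;  G = 1

Partials: r_u = (-8*sin(u), 8*cos(u), 0), r_v = (0, 0, 1). As functions of (u, v):
  E = r_u · r_u = 64,
  F = r_u · r_v = 0,
  G = r_v · r_v = 1.
Evaluating at (u, v) = (pi/2, -1/2): E = 64, F = 0, G = 1.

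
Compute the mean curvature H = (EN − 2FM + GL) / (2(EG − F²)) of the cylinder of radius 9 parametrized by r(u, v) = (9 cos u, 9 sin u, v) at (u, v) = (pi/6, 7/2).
H = -1/18

With E = 81, F = 0, G = 1, L = -9, M = 0, N = 0, assemble
  H = (EN − 2FM + GL) / (2(EG − F²)) = -1/18.
At (u, v) = (pi/6, 7/2): H = -1/18.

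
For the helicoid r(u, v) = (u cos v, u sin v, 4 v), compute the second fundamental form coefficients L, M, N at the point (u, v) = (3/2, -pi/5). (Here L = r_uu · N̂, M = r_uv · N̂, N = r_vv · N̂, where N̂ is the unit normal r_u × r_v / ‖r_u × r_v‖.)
L = 0;  M = -8*sqrt(73)/73;  N = 0

Compute the unit normal N̂(u, v) = (4*sin(v)/sqrt(u^2 + 16), -4*cos(v)/sqrt(u^2 + 16), u/sqrt(u^2 + 16)), and the second partials r_uu, r_uv, r_vv. Take dot products:
  L(u, v) = r_uu · N̂ = 0,
  M(u, v) = r_uv · N̂ = -4/sqrt(u^2 + 16),
  N(u, v) = r_vv · N̂ = 0.
Evaluating at (u, v) = (3/2, -pi/5):
  L = 0, M = -8*sqrt(73)/73, N = 0.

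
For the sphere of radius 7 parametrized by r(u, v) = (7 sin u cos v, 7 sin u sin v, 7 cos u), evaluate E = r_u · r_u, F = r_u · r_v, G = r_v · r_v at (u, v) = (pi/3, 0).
E = 49;  F = 0;  G = 147/4

Partials: r_u = (7*cos(u)*cos(v), 7*sin(v)*cos(u), -7*sin(u)), r_v = (-7*sin(u)*sin(v), 7*sin(u)*cos(v), 0). As functions of (u, v):
  E = r_u · r_u = 49,
  F = r_u · r_v = 0,
  G = r_v · r_v = 49*sin(u)^2.
Evaluating at (u, v) = (pi/3, 0): E = 49, F = 0, G = 147/4.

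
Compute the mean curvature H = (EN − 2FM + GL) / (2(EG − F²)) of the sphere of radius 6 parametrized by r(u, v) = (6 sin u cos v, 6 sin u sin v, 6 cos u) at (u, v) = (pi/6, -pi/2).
H = -1/6

With E = 36, F = 0, G = 36*sin(u)^2, L = -6*sin(u)/Abs(sin(u)), M = 0, N = -6*sin(u)^3/Abs(sin(u)), assemble
  H = (EN − 2FM + GL) / (2(EG − F²)) = -sin(u)/(6*Abs(sin(u))).
At (u, v) = (pi/6, -pi/2): H = -1/6.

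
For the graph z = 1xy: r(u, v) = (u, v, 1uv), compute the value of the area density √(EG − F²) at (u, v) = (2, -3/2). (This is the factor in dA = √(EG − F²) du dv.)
√(EG − F²)|_{(2, -3/2)} = sqrt(29)/2

E = v^2 + 1, F = u*v, G = u^2 + 1, so EG − F² = u^2 + v^2 + 1. Taking the positive square root: √(EG − F²) = sqrt(u^2 + v^2 + 1). At (u, v) = (2, -3/2): sqrt(29)/2.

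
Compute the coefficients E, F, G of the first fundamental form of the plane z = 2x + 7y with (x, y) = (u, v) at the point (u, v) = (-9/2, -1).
E = 5;  F = 14;  G = 50

Partials: r_u = (1, 0, 2), r_v = (0, 1, 7). As functions of (u, v):
  E = r_u · r_u = 5,
  F = r_u · r_v = 14,
  G = r_v · r_v = 50.
Evaluating at (u, v) = (-9/2, -1): E = 5, F = 14, G = 50.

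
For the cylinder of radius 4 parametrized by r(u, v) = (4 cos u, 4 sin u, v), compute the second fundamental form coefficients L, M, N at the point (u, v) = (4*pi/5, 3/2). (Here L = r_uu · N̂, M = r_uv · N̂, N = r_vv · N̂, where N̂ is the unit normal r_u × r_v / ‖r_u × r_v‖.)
L = -4;  M = 0;  N = 0

Compute the unit normal N̂(u, v) = (cos(u), sin(u), 0), and the second partials r_uu, r_uv, r_vv. Take dot products:
  L(u, v) = r_uu · N̂ = -4,
  M(u, v) = r_uv · N̂ = 0,
  N(u, v) = r_vv · N̂ = 0.
Evaluating at (u, v) = (4*pi/5, 3/2):
  L = -4, M = 0, N = 0.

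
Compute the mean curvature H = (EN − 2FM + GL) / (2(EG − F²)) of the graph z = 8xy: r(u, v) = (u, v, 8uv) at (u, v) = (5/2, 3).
H = -3840*sqrt(977)/954529

With E = 64*v^2 + 1, F = 64*u*v, G = 64*u^2 + 1, L = 0, M = 8/sqrt(64*u^2 + 64*v^2 + 1), N = 0, assemble
  H = (EN − 2FM + GL) / (2(EG − F²)) = -512*u*v/(64*u^2 + 64*v^2 + 1)^(3/2).
At (u, v) = (5/2, 3): H = -3840*sqrt(977)/954529.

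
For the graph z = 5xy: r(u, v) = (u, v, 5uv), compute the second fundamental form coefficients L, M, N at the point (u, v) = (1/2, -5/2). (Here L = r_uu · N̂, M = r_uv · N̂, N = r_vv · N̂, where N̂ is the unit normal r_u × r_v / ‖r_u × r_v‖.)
L = 0;  M = 5*sqrt(654)/327;  N = 0

Compute the unit normal N̂(u, v) = (-5*v/sqrt(25*u^2 + 25*v^2 + 1), -5*u/sqrt(25*u^2 + 25*v^2 + 1), 1/sqrt(25*u^2 + 25*v^2 + 1)), and the second partials r_uu, r_uv, r_vv. Take dot products:
  L(u, v) = r_uu · N̂ = 0,
  M(u, v) = r_uv · N̂ = 5/sqrt(25*u^2 + 25*v^2 + 1),
  N(u, v) = r_vv · N̂ = 0.
Evaluating at (u, v) = (1/2, -5/2):
  L = 0, M = 5*sqrt(654)/327, N = 0.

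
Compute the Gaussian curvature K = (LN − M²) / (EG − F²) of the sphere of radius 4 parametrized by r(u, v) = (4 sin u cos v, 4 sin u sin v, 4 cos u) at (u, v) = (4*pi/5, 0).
K = 1/16

Coefficients of the first fundamental form: E = 16, F = 0, G = 16*sin(u)^2.
Coefficients of the second fundamental form: L = -4*sin(u)/Abs(sin(u)), M = 0, N = -4*sin(u)^3/Abs(sin(u)).
Assemble K = (LN − M²)/(EG − F²) = 1/16. At (u, v) = (4*pi/5, 0): K = 1/16.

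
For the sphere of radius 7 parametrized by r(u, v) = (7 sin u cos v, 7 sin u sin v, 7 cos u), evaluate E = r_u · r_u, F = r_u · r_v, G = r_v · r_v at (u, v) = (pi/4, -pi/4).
E = 49;  F = 0;  G = 49/2

Partials: r_u = (7*cos(u)*cos(v), 7*sin(v)*cos(u), -7*sin(u)), r_v = (-7*sin(u)*sin(v), 7*sin(u)*cos(v), 0). As functions of (u, v):
  E = r_u · r_u = 49,
  F = r_u · r_v = 0,
  G = r_v · r_v = 49*sin(u)^2.
Evaluating at (u, v) = (pi/4, -pi/4): E = 49, F = 0, G = 49/2.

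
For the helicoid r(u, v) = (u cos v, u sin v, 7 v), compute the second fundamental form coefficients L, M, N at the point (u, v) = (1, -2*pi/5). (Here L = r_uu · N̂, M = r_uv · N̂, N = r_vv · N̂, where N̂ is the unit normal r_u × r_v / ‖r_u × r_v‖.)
L = 0;  M = -7*sqrt(2)/10;  N = 0

Compute the unit normal N̂(u, v) = (7*sin(v)/sqrt(u^2 + 49), -7*cos(v)/sqrt(u^2 + 49), u/sqrt(u^2 + 49)), and the second partials r_uu, r_uv, r_vv. Take dot products:
  L(u, v) = r_uu · N̂ = 0,
  M(u, v) = r_uv · N̂ = -7/sqrt(u^2 + 49),
  N(u, v) = r_vv · N̂ = 0.
Evaluating at (u, v) = (1, -2*pi/5):
  L = 0, M = -7*sqrt(2)/10, N = 0.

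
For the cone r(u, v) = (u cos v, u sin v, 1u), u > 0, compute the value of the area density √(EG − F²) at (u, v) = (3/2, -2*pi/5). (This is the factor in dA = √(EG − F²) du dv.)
√(EG − F²)|_{(3/2, -2*pi/5)} = 3*sqrt(2)/2

E = 2, F = 0, G = u^2, so EG − F² = 2*u^2. Taking the positive square root: √(EG − F²) = sqrt(2)*Abs(u). At (u, v) = (3/2, -2*pi/5): 3*sqrt(2)/2.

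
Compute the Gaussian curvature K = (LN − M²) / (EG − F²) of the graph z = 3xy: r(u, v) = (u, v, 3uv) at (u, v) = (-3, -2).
K = -9/13924

Coefficients of the first fundamental form: E = 9*v^2 + 1, F = 9*u*v, G = 9*u^2 + 1.
Coefficients of the second fundamental form: L = 0, M = 3/sqrt(9*u^2 + 9*v^2 + 1), N = 0.
Assemble K = (LN − M²)/(EG − F²) = -9/(81*u^4 + 162*u^2*v^2 + 18*u^2 + 81*v^4 + 18*v^2 + 1). At (u, v) = (-3, -2): K = -9/13924.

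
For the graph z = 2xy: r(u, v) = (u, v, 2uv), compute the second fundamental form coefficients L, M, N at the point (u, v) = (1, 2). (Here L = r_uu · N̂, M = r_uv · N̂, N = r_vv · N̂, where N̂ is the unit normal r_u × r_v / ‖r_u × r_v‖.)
L = 0;  M = 2*sqrt(21)/21;  N = 0

Compute the unit normal N̂(u, v) = (-2*v/sqrt(4*u^2 + 4*v^2 + 1), -2*u/sqrt(4*u^2 + 4*v^2 + 1), 1/sqrt(4*u^2 + 4*v^2 + 1)), and the second partials r_uu, r_uv, r_vv. Take dot products:
  L(u, v) = r_uu · N̂ = 0,
  M(u, v) = r_uv · N̂ = 2/sqrt(4*u^2 + 4*v^2 + 1),
  N(u, v) = r_vv · N̂ = 0.
Evaluating at (u, v) = (1, 2):
  L = 0, M = 2*sqrt(21)/21, N = 0.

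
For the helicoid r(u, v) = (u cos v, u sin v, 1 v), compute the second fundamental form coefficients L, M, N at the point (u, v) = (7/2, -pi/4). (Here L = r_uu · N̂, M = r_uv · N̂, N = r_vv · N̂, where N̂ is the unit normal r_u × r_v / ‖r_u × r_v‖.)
L = 0;  M = -2*sqrt(53)/53;  N = 0

Compute the unit normal N̂(u, v) = (sin(v)/sqrt(u^2 + 1), -cos(v)/sqrt(u^2 + 1), u/sqrt(u^2 + 1)), and the second partials r_uu, r_uv, r_vv. Take dot products:
  L(u, v) = r_uu · N̂ = 0,
  M(u, v) = r_uv · N̂ = -1/sqrt(u^2 + 1),
  N(u, v) = r_vv · N̂ = 0.
Evaluating at (u, v) = (7/2, -pi/4):
  L = 0, M = -2*sqrt(53)/53, N = 0.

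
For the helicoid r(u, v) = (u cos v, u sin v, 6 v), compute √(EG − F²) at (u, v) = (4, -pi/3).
√(EG − F²)|_{(4, -pi/3)} = 2*sqrt(13)

E = 1, F = 0, G = u^2 + 36; EG − F² = u^2 + 36; √(EG − F²) = sqrt(u^2 + 36). At the given point: 2*sqrt(13).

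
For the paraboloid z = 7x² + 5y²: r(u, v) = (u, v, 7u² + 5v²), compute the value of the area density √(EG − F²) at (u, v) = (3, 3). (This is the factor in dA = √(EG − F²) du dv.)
√(EG − F²)|_{(3, 3)} = sqrt(2665)

E = 196*u^2 + 1, F = 140*u*v, G = 100*v^2 + 1, so EG − F² = 196*u^2 + 100*v^2 + 1. Taking the positive square root: √(EG − F²) = sqrt(196*u^2 + 100*v^2 + 1). At (u, v) = (3, 3): sqrt(2665).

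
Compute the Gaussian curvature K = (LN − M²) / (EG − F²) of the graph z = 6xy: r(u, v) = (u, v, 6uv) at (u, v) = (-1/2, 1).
K = -9/529

Coefficients of the first fundamental form: E = 36*v^2 + 1, F = 36*u*v, G = 36*u^2 + 1.
Coefficients of the second fundamental form: L = 0, M = 6/sqrt(36*u^2 + 36*v^2 + 1), N = 0.
Assemble K = (LN − M²)/(EG − F²) = -36/(1296*u^4 + 2592*u^2*v^2 + 72*u^2 + 1296*v^4 + 72*v^2 + 1). At (u, v) = (-1/2, 1): K = -9/529.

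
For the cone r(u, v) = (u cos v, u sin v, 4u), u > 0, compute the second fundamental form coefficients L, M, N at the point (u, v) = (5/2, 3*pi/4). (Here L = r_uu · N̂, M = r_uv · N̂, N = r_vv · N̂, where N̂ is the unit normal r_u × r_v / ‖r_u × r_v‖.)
L = 0;  M = 0;  N = 10*sqrt(17)/17

Compute the unit normal N̂(u, v) = (-4*sqrt(17)*u*cos(v)/(17*Abs(u)), -4*sqrt(17)*u*sin(v)/(17*Abs(u)), sqrt(17)*u/(17*Abs(u))), and the second partials r_uu, r_uv, r_vv. Take dot products:
  L(u, v) = r_uu · N̂ = 0,
  M(u, v) = r_uv · N̂ = 0,
  N(u, v) = r_vv · N̂ = 4*sqrt(17)*u^2/(17*Abs(u)).
Evaluating at (u, v) = (5/2, 3*pi/4):
  L = 0, M = 0, N = 10*sqrt(17)/17.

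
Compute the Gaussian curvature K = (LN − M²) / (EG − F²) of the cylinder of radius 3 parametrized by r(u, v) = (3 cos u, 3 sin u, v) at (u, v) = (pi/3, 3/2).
K = 0

Coefficients of the first fundamental form: E = 9, F = 0, G = 1.
Coefficients of the second fundamental form: L = -3, M = 0, N = 0.
Assemble K = (LN − M²)/(EG − F²) = 0. At (u, v) = (pi/3, 3/2): K = 0.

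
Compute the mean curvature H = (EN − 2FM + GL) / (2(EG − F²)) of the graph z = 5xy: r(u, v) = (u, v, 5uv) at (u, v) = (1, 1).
H = -125*sqrt(51)/2601

With E = 25*v^2 + 1, F = 25*u*v, G = 25*u^2 + 1, L = 0, M = 5/sqrt(25*u^2 + 25*v^2 + 1), N = 0, assemble
  H = (EN − 2FM + GL) / (2(EG − F²)) = -125*u*v/(25*u^2 + 25*v^2 + 1)^(3/2).
At (u, v) = (1, 1): H = -125*sqrt(51)/2601.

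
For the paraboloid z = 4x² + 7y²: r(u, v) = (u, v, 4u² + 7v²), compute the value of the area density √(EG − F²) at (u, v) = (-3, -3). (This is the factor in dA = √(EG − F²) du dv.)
√(EG − F²)|_{(-3, -3)} = sqrt(2341)

E = 64*u^2 + 1, F = 112*u*v, G = 196*v^2 + 1, so EG − F² = 64*u^2 + 196*v^2 + 1. Taking the positive square root: √(EG − F²) = sqrt(64*u^2 + 196*v^2 + 1). At (u, v) = (-3, -3): sqrt(2341).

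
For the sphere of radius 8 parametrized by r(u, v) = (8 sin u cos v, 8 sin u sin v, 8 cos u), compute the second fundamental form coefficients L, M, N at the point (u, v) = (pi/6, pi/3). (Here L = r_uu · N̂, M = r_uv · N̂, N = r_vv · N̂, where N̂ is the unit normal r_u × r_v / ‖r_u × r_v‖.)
L = -8;  M = 0;  N = -2

Compute the unit normal N̂(u, v) = (sin(u)^2*cos(v)/Abs(sin(u)), sin(u)^2*sin(v)/Abs(sin(u)), sin(2*u)/(2*Abs(sin(u)))), and the second partials r_uu, r_uv, r_vv. Take dot products:
  L(u, v) = r_uu · N̂ = -8*sin(u)/Abs(sin(u)),
  M(u, v) = r_uv · N̂ = 0,
  N(u, v) = r_vv · N̂ = -8*sin(u)^3/Abs(sin(u)).
Evaluating at (u, v) = (pi/6, pi/3):
  L = -8, M = 0, N = -2.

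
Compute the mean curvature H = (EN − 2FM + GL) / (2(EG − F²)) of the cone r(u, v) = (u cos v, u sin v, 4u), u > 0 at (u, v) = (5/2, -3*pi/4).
H = 4*sqrt(17)/85

With E = 17, F = 0, G = u^2, L = 0, M = 0, N = 4*sqrt(17)*u^2/(17*Abs(u)), assemble
  H = (EN − 2FM + GL) / (2(EG − F²)) = 2*sqrt(17)/(17*Abs(u)).
At (u, v) = (5/2, -3*pi/4): H = 4*sqrt(17)/85.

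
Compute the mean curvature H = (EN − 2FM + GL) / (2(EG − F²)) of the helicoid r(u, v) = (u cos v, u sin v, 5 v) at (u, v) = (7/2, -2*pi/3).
H = 0

With E = 1, F = 0, G = u^2 + 25, L = 0, M = -5/sqrt(u^2 + 25), N = 0, assemble
  H = (EN − 2FM + GL) / (2(EG − F²)) = 0.
At (u, v) = (7/2, -2*pi/3): H = 0.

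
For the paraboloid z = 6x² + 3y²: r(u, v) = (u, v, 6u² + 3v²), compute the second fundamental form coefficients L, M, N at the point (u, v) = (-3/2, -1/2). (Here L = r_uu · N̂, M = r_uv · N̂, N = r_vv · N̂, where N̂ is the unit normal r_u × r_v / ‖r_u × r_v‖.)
L = 6*sqrt(334)/167;  M = 0;  N = 3*sqrt(334)/167

Compute the unit normal N̂(u, v) = (-12*u/sqrt(144*u^2 + 36*v^2 + 1), -6*v/sqrt(144*u^2 + 36*v^2 + 1), 1/sqrt(144*u^2 + 36*v^2 + 1)), and the second partials r_uu, r_uv, r_vv. Take dot products:
  L(u, v) = r_uu · N̂ = 12/sqrt(144*u^2 + 36*v^2 + 1),
  M(u, v) = r_uv · N̂ = 0,
  N(u, v) = r_vv · N̂ = 6/sqrt(144*u^2 + 36*v^2 + 1).
Evaluating at (u, v) = (-3/2, -1/2):
  L = 6*sqrt(334)/167, M = 0, N = 3*sqrt(334)/167.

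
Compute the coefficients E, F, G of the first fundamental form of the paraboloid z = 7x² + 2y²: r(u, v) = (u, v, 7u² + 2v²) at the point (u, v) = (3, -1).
E = 1765;  F = -168;  G = 17

Partials: r_u = (1, 0, 14*u), r_v = (0, 1, 4*v). As functions of (u, v):
  E = r_u · r_u = 196*u^2 + 1,
  F = r_u · r_v = 56*u*v,
  G = r_v · r_v = 16*v^2 + 1.
Evaluating at (u, v) = (3, -1): E = 1765, F = -168, G = 17.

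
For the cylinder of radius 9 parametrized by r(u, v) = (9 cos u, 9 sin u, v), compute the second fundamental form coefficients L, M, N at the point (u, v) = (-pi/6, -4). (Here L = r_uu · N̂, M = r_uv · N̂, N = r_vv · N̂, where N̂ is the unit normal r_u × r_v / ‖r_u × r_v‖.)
L = -9;  M = 0;  N = 0

Compute the unit normal N̂(u, v) = (cos(u), sin(u), 0), and the second partials r_uu, r_uv, r_vv. Take dot products:
  L(u, v) = r_uu · N̂ = -9,
  M(u, v) = r_uv · N̂ = 0,
  N(u, v) = r_vv · N̂ = 0.
Evaluating at (u, v) = (-pi/6, -4):
  L = -9, M = 0, N = 0.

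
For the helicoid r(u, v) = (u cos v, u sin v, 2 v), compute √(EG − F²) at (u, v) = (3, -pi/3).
√(EG − F²)|_{(3, -pi/3)} = sqrt(13)

E = 1, F = 0, G = u^2 + 4; EG − F² = u^2 + 4; √(EG − F²) = sqrt(u^2 + 4). At the given point: sqrt(13).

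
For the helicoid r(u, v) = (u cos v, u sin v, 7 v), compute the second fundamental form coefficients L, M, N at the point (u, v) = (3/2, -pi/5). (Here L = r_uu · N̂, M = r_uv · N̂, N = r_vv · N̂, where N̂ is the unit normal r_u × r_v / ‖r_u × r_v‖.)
L = 0;  M = -14*sqrt(205)/205;  N = 0

Compute the unit normal N̂(u, v) = (7*sin(v)/sqrt(u^2 + 49), -7*cos(v)/sqrt(u^2 + 49), u/sqrt(u^2 + 49)), and the second partials r_uu, r_uv, r_vv. Take dot products:
  L(u, v) = r_uu · N̂ = 0,
  M(u, v) = r_uv · N̂ = -7/sqrt(u^2 + 49),
  N(u, v) = r_vv · N̂ = 0.
Evaluating at (u, v) = (3/2, -pi/5):
  L = 0, M = -14*sqrt(205)/205, N = 0.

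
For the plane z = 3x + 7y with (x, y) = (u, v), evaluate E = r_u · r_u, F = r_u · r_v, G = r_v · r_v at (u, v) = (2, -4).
E = 10;  F = 21;  G = 50

Partials: r_u = (1, 0, 3), r_v = (0, 1, 7). As functions of (u, v):
  E = r_u · r_u = 10,
  F = r_u · r_v = 21,
  G = r_v · r_v = 50.
Evaluating at (u, v) = (2, -4): E = 10, F = 21, G = 50.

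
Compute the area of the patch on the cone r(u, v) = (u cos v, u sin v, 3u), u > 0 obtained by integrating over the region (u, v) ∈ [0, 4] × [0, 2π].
Area = 16*sqrt(10)*pi

Area = ∫∫ √(EG − F²) du dv with √(EG − F²) = sqrt(10)*Abs(u). Integrating over [0, 4] × [0, 2π] gives 16*sqrt(10)*pi.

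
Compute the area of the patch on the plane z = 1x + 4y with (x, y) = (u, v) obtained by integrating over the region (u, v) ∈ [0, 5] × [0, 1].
Area = 15*sqrt(2)

Area = ∫∫ √(EG − F²) du dv with √(EG − F²) = 3*sqrt(2). Integrating over [0, 5] × [0, 1] gives 15*sqrt(2).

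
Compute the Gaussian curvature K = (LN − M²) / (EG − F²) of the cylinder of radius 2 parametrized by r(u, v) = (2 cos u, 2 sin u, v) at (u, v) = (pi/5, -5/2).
K = 0

Coefficients of the first fundamental form: E = 4, F = 0, G = 1.
Coefficients of the second fundamental form: L = -2, M = 0, N = 0.
Assemble K = (LN − M²)/(EG − F²) = 0. At (u, v) = (pi/5, -5/2): K = 0.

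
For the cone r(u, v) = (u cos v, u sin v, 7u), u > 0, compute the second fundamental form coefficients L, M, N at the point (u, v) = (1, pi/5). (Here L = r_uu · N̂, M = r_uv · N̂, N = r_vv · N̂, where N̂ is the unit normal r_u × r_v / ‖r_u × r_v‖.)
L = 0;  M = 0;  N = 7*sqrt(2)/10

Compute the unit normal N̂(u, v) = (-7*sqrt(2)*u*cos(v)/(10*Abs(u)), -7*sqrt(2)*u*sin(v)/(10*Abs(u)), sqrt(2)*u/(10*Abs(u))), and the second partials r_uu, r_uv, r_vv. Take dot products:
  L(u, v) = r_uu · N̂ = 0,
  M(u, v) = r_uv · N̂ = 0,
  N(u, v) = r_vv · N̂ = 7*sqrt(2)*u^2/(10*Abs(u)).
Evaluating at (u, v) = (1, pi/5):
  L = 0, M = 0, N = 7*sqrt(2)/10.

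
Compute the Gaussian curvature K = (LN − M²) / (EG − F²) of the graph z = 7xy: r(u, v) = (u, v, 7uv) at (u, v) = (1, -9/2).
K = -784/17380561

Coefficients of the first fundamental form: E = 49*v^2 + 1, F = 49*u*v, G = 49*u^2 + 1.
Coefficients of the second fundamental form: L = 0, M = 7/sqrt(49*u^2 + 49*v^2 + 1), N = 0.
Assemble K = (LN − M²)/(EG − F²) = -49/(2401*u^4 + 4802*u^2*v^2 + 98*u^2 + 2401*v^4 + 98*v^2 + 1). At (u, v) = (1, -9/2): K = -784/17380561.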